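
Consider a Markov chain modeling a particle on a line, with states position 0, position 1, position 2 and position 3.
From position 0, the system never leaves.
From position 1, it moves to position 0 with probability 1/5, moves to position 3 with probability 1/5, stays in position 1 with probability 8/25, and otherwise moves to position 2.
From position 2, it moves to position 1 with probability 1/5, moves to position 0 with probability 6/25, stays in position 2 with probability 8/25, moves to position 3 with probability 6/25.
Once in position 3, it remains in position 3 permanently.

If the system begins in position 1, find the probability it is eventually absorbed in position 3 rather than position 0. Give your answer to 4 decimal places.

Let h(s) be the probability of absorption at position 3 starting from transient state s. Then h(position 3) = 1 and h(position 0) = 0. By first-step analysis:
h(position 1) = 0.2·0 + 0.32·h(position 1) + 0.28·h(position 2) + 0.2·1
h(position 2) = 0.24·0 + 0.2·h(position 1) + 0.32·h(position 2) + 0.24·1
Solving: h(position 1) = 0.5000, h(position 2) = 0.5000.
Starting from position 1, the probability is 0.5000.

0.5000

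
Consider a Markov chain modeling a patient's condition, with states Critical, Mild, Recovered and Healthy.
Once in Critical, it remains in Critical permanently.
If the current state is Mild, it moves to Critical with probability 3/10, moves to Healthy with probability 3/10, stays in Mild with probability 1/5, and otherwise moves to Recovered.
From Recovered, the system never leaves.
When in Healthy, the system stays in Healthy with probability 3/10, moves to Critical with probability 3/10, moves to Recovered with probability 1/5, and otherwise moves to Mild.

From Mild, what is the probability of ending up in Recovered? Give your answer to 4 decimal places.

0.4000

Let h(s) be the probability of absorption at Recovered starting from transient state s. Then h(Recovered) = 1 and h(Critical) = 0. By first-step analysis:
h(Mild) = 0.3·0 + 0.2·h(Mild) + 0.2·1 + 0.3·h(Healthy)
h(Healthy) = 0.3·0 + 0.2·h(Mild) + 0.2·1 + 0.3·h(Healthy)
Solving: h(Mild) = 0.4000, h(Healthy) = 0.4000.
Starting from Mild, the probability is 0.4000.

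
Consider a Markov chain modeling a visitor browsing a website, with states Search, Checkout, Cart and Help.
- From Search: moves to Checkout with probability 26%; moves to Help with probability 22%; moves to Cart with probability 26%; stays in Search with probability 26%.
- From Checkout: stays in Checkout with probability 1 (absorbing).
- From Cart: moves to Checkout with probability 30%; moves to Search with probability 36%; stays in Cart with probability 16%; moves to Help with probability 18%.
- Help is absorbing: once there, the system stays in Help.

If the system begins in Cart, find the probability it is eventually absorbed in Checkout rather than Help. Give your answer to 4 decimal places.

0.5977

Let h(s) be the probability of absorption at Checkout starting from transient state s. Then h(Checkout) = 1 and h(Help) = 0. By first-step analysis:
h(Search) = 0.26·h(Search) + 0.26·1 + 0.26·h(Cart) + 0.22·0
h(Cart) = 0.36·h(Search) + 0.3·1 + 0.16·h(Cart) + 0.18·0
Solving: h(Search) = 0.5614, h(Cart) = 0.5977.
Starting from Cart, the probability is 0.5977.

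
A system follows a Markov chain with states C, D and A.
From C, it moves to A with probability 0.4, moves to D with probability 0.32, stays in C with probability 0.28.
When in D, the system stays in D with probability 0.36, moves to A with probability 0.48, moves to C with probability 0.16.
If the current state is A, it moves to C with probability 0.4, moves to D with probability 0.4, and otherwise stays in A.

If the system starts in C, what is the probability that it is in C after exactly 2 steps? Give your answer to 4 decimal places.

Sum over the intermediate state after 1 step:
P = P(C→C)·P(C→C) + P(C→D)·P(D→C) + P(C→A)·P(A→C)
  = 0.28×0.28 + 0.32×0.16 + 0.4×0.4
  = 0.0784 + 0.0512 + 0.1600 = 0.2896

0.2896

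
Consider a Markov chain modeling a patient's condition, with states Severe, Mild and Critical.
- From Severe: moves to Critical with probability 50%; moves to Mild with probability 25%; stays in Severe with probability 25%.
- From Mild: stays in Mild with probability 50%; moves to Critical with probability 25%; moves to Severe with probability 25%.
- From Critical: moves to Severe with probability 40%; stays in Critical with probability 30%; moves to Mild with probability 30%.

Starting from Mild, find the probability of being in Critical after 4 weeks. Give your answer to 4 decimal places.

0.3416

Propagate the distribution vector 4 weeks from Mild.
After 0 weeks: (0.0000, 1.0000, 0.0000)
After 1 week: (0.2500, 0.5000, 0.2500)
After 2 weeks: (0.2875, 0.3875, 0.3250)
After 3 weeks: (0.2988, 0.3631, 0.3381)
After 4 weeks: (0.3007, 0.3577, 0.3416)
P(in Critical after 4 weeks) = 0.3416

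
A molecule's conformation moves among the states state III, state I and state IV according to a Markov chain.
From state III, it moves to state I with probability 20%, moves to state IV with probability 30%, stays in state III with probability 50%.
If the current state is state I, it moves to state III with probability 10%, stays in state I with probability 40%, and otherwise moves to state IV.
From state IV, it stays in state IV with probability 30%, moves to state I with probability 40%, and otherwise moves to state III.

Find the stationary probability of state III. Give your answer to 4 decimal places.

Let the stationary distribution be π with π = πP and π_1 + π_2 + π_3 = 1.
π_1 = 0.5·π_1 + 0.1·π_2 + 0.3·π_3
π_2 = 0.2·π_1 + 0.4·π_2 + 0.4·π_3
Solving with the normalization constraint gives π = (0.2895, 0.3421, 0.3684).
So the stationary probability of state III is 0.2895.

0.2895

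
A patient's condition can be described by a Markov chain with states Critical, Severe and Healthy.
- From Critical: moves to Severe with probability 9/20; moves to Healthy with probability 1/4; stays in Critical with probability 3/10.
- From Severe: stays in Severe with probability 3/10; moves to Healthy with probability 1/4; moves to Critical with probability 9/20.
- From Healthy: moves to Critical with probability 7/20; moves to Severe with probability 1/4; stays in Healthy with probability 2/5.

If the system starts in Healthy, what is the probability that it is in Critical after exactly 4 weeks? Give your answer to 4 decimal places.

0.3655

Propagate the distribution vector 4 weeks from Healthy.
After 0 weeks: (0.0000, 0.0000, 1.0000)
After 1 week: (0.3500, 0.2500, 0.4000)
After 2 weeks: (0.3575, 0.3325, 0.3100)
After 3 weeks: (0.3654, 0.3381, 0.2965)
After 4 weeks: (0.3655, 0.3400, 0.2945)
P(in Critical after 4 weeks) = 0.3655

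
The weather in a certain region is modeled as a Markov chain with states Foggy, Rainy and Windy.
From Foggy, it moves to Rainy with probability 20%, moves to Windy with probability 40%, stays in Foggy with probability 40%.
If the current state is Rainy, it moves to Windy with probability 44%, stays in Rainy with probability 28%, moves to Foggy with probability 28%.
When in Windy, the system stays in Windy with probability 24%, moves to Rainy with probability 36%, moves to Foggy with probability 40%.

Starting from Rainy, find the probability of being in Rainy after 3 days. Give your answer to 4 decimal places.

Propagate the distribution vector 3 days from Rainy.
After 0 days: (0.0000, 1.0000, 0.0000)
After 1 day: (0.2800, 0.2800, 0.4400)
After 2 days: (0.3664, 0.2928, 0.3408)
After 3 days: (0.3649, 0.2780, 0.3572)
P(in Rainy after 3 days) = 0.2780

0.2780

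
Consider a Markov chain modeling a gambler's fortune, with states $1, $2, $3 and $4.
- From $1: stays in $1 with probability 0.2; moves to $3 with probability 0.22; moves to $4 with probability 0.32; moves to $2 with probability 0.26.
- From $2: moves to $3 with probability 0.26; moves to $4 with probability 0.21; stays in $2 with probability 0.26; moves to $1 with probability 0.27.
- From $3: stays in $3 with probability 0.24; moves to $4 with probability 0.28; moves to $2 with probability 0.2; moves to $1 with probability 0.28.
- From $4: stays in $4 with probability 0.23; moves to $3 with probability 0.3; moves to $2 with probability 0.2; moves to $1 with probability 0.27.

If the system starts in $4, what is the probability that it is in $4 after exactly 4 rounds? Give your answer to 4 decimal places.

Propagate the distribution vector 4 rounds from $4.
After 0 rounds: (0.0000, 0.0000, 0.0000, 1.0000)
After 1 round: (0.2700, 0.2000, 0.3000, 0.2300)
After 2 rounds: (0.2541, 0.2282, 0.2524, 0.2653)
After 3 rounds: (0.2547, 0.2289, 0.2554, 0.2609)
After 4 rounds: (0.2547, 0.2290, 0.2551, 0.2611)
P(in $4 after 4 rounds) = 0.2611

0.2611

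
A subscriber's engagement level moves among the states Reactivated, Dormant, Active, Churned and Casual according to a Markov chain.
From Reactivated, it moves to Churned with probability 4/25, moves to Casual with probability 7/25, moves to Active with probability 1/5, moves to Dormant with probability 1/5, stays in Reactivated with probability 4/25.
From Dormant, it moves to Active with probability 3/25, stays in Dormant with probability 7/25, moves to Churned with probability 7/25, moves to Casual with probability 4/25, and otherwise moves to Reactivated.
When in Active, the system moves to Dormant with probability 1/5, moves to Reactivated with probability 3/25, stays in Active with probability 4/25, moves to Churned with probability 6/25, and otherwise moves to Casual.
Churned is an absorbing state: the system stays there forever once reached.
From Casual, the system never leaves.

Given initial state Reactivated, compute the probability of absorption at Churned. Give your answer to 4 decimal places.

0.4408

Let h(s) be the probability of absorption at Churned starting from transient state s. Then h(Churned) = 1 and h(Casual) = 0. By first-step analysis:
h(Reactivated) = 0.16·h(Reactivated) + 0.2·h(Dormant) + 0.2·h(Active) + 0.16·1 + 0.28·0
h(Dormant) = 0.16·h(Reactivated) + 0.28·h(Dormant) + 0.12·h(Active) + 0.28·1 + 0.16·0
h(Active) = 0.12·h(Reactivated) + 0.2·h(Dormant) + 0.16·h(Active) + 0.24·1 + 0.28·0
Solving: h(Reactivated) = 0.4408, h(Dormant) = 0.5675, h(Active) = 0.4838.
Starting from Reactivated, the probability is 0.4408.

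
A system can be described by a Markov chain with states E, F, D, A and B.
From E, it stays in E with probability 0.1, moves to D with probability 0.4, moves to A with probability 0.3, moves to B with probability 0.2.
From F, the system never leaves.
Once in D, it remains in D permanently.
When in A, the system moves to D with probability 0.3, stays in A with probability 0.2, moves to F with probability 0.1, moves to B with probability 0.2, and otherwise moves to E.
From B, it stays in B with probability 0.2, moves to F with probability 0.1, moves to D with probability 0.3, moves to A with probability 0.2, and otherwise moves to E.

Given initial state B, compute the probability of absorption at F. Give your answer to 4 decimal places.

Let h(s) be the probability of absorption at F starting from transient state s. Then h(F) = 1 and h(D) = 0. By first-step analysis:
h(E) = 0.1·h(E) + 0.4·0 + 0.3·h(A) + 0.2·h(B)
h(A) = 0.2·h(E) + 0.1·1 + 0.3·0 + 0.2·h(A) + 0.2·h(B)
h(B) = 0.2·h(E) + 0.1·1 + 0.3·0 + 0.2·h(A) + 0.2·h(B)
Solving: h(E) = 0.1136, h(A) = 0.2045, h(B) = 0.2045.
Starting from B, the probability is 0.2045.

0.2045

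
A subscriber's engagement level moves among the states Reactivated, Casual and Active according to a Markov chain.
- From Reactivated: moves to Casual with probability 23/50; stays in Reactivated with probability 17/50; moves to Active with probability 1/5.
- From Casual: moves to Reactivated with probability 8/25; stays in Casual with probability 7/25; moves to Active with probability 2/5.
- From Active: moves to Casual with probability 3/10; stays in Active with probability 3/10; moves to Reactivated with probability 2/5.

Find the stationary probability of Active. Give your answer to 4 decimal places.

Let the stationary distribution be π with π = πP and π_1 + π_2 + π_3 = 1.
π_1 = 0.34·π_1 + 0.32·π_2 + 0.4·π_3
π_2 = 0.46·π_1 + 0.28·π_2 + 0.3·π_3
Solving with the normalization constraint gives π = (0.3510, 0.3492, 0.2998).
So the stationary probability of Active is 0.2998.

0.2998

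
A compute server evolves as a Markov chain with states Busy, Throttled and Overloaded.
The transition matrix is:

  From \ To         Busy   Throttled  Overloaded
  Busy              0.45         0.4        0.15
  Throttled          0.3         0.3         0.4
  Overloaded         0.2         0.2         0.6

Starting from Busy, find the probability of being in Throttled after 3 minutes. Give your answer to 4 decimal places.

0.3035

Propagate the distribution vector 3 minutes from Busy.
After 0 minutes: (1.0000, 0.0000, 0.0000)
After 1 minute: (0.4500, 0.4000, 0.1500)
After 2 minutes: (0.3525, 0.3300, 0.3175)
After 3 minutes: (0.3211, 0.3035, 0.3754)
P(in Throttled after 3 minutes) = 0.3035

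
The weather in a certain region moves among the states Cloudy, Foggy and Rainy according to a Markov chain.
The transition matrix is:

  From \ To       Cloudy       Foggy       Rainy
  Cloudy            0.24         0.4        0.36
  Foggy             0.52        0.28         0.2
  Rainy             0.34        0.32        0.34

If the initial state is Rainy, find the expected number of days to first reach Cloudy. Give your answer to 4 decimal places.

2.5292

Let t(s) be the expected number of days to first reach Cloudy from state s, with t(Cloudy) = 0. Conditioning on the first day:
t(Foggy) = 1 + 0.28·t(Foggy) + 0.2·t(Rainy)
t(Rainy) = 1 + 0.32·t(Foggy) + 0.34·t(Rainy)
Solving: t(Foggy) = 2.0914, t(Rainy) = 2.5292.
Expected days from Rainy to Cloudy: 2.5292.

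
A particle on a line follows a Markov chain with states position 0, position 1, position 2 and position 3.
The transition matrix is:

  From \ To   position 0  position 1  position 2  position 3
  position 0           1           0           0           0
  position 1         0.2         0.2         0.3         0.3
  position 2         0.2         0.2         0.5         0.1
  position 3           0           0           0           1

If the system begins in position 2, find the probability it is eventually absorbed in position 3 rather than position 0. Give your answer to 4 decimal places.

Let h(s) be the probability of absorption at position 3 starting from transient state s. Then h(position 3) = 1 and h(position 0) = 0. By first-step analysis:
h(position 1) = 0.2·0 + 0.2·h(position 1) + 0.3·h(position 2) + 0.3·1
h(position 2) = 0.2·0 + 0.2·h(position 1) + 0.5·h(position 2) + 0.1·1
Solving: h(position 1) = 0.5294, h(position 2) = 0.4118.
Starting from position 2, the probability is 0.4118.

0.4118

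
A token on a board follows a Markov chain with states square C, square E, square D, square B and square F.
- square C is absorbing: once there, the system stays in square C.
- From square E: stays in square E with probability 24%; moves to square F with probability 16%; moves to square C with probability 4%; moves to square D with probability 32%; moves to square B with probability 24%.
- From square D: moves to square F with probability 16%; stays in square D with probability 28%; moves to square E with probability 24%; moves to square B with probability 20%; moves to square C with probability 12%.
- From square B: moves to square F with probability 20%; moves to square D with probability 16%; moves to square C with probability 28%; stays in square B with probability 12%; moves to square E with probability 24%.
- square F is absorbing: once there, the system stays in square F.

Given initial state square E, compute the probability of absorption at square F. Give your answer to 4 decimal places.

Let h(s) be the probability of absorption at square F starting from transient state s. Then h(square F) = 1 and h(square C) = 0. By first-step analysis:
h(square E) = 0.04·0 + 0.24·h(square E) + 0.32·h(square D) + 0.24·h(square B) + 0.16·1
h(square D) = 0.12·0 + 0.24·h(square E) + 0.28·h(square D) + 0.2·h(square B) + 0.16·1
h(square B) = 0.28·0 + 0.24·h(square E) + 0.16·h(square D) + 0.12·h(square B) + 0.2·1
Solving: h(square E) = 0.6021, h(square D) = 0.5599, h(square B) = 0.4933.
Starting from square E, the probability is 0.6021.

0.6021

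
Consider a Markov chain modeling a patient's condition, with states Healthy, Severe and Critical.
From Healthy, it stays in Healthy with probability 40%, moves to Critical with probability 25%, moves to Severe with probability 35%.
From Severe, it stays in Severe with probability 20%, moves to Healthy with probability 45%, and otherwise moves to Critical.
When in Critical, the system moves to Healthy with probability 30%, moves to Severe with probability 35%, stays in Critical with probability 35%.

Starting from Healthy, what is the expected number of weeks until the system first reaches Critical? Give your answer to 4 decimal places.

3.5659

Let t(s) be the expected number of weeks to first reach Critical from state s, with t(Critical) = 0. Conditioning on the first week:
t(Healthy) = 1 + 0.4·t(Healthy) + 0.35·t(Severe)
t(Severe) = 1 + 0.45·t(Healthy) + 0.2·t(Severe)
Solving: t(Healthy) = 3.5659, t(Severe) = 3.2558.
Expected weeks from Healthy to Critical: 3.5659.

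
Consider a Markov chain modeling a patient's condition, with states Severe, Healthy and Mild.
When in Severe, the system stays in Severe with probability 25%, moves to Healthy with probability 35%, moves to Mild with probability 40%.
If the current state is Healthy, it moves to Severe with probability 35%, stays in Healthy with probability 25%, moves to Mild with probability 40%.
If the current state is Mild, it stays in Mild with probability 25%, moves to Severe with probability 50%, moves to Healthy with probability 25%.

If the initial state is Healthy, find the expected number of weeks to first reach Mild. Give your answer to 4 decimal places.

Let t(s) be the expected number of weeks to first reach Mild from state s, with t(Mild) = 0. Conditioning on the first week:
t(Severe) = 1 + 0.25·t(Severe) + 0.35·t(Healthy)
t(Healthy) = 1 + 0.35·t(Severe) + 0.25·t(Healthy)
Solving: t(Severe) = 2.5000, t(Healthy) = 2.5000.
Expected weeks from Healthy to Mild: 2.5000.

2.5000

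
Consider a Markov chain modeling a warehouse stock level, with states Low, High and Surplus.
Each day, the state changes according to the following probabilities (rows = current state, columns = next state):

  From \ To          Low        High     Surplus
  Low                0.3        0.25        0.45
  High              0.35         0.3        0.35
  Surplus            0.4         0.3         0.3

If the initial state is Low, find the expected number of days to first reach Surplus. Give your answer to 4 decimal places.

Let t(s) be the expected number of days to first reach Surplus from state s, with t(Surplus) = 0. Conditioning on the first day:
t(Low) = 1 + 0.3·t(Low) + 0.25·t(High)
t(High) = 1 + 0.35·t(Low) + 0.3·t(High)
Solving: t(Low) = 2.3602, t(High) = 2.6087.
Expected days from Low to Surplus: 2.3602.

2.3602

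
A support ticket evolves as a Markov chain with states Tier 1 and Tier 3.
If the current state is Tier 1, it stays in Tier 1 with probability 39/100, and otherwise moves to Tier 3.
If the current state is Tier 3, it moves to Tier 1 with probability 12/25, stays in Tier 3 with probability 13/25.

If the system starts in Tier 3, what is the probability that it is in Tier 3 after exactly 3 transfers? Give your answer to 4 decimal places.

Propagate the distribution vector 3 transfers from Tier 3.
After 0 transfers: (0.0000, 1.0000)
After 1 transfer: (0.4800, 0.5200)
After 2 transfers: (0.4368, 0.5632)
After 3 transfers: (0.4407, 0.5593)
P(in Tier 3 after 3 transfers) = 0.5593

0.5593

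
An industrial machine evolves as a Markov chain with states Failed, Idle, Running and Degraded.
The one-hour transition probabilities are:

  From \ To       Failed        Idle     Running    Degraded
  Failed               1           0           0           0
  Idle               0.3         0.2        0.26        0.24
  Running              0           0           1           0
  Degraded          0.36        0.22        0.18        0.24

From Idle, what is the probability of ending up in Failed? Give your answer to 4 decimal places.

0.5663

Let h(s) be the probability of absorption at Failed starting from transient state s. Then h(Failed) = 1 and h(Running) = 0. By first-step analysis:
h(Idle) = 0.3·1 + 0.2·h(Idle) + 0.26·0 + 0.24·h(Degraded)
h(Degraded) = 0.36·1 + 0.22·h(Idle) + 0.18·0 + 0.24·h(Degraded)
Solving: h(Idle) = 0.5663, h(Degraded) = 0.6376.
Starting from Idle, the probability is 0.5663.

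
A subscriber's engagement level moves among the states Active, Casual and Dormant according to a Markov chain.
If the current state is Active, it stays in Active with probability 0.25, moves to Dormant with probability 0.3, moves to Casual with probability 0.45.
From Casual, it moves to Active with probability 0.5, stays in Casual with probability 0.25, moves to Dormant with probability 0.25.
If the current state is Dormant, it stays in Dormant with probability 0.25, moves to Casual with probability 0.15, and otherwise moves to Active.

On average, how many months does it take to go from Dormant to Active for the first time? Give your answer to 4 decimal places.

Let t(s) be the expected number of months to first reach Active from state s, with t(Active) = 0. Conditioning on the first month:
t(Casual) = 1 + 0.25·t(Casual) + 0.25·t(Dormant)
t(Dormant) = 1 + 0.15·t(Casual) + 0.25·t(Dormant)
Solving: t(Casual) = 1.9048, t(Dormant) = 1.7143.
Expected months from Dormant to Active: 1.7143.

1.7143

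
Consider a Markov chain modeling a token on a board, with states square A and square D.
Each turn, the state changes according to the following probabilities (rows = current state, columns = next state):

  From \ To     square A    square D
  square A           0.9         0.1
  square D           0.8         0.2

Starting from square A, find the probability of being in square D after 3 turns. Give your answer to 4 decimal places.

Propagate the distribution vector 3 turns from square A.
After 0 turns: (1.0000, 0.0000)
After 1 turn: (0.9000, 0.1000)
After 2 turns: (0.8900, 0.1100)
After 3 turns: (0.8890, 0.1110)
P(in square D after 3 turns) = 0.1110

0.1110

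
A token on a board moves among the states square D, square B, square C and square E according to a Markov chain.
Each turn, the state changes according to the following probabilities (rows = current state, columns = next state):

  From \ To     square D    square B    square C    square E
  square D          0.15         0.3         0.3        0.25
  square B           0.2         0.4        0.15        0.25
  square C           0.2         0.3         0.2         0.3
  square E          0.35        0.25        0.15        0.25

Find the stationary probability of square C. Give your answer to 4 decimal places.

Let the stationary distribution be π with π = πP and π_1 + π_2 + π_3 + π_4 = 1.
π_1 = 0.15·π_1 + 0.2·π_2 + 0.2·π_3 + 0.35·π_4
π_2 = 0.3·π_1 + 0.4·π_2 + 0.3·π_3 + 0.25·π_4
π_3 = 0.3·π_1 + 0.15·π_2 + 0.2·π_3 + 0.15·π_4
Solving with the normalization constraint gives π = (0.2276, 0.3189, 0.1938, 0.2597).
So the stationary probability of square C is 0.1938.

0.1938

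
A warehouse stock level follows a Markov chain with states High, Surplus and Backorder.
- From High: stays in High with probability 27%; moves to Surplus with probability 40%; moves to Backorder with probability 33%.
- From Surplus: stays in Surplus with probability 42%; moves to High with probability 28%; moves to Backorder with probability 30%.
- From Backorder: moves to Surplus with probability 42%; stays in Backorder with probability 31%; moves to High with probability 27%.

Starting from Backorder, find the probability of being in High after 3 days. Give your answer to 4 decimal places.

Propagate the distribution vector 3 days from Backorder.
After 0 days: (0.0000, 0.0000, 1.0000)
After 1 day: (0.2700, 0.4200, 0.3100)
After 2 days: (0.2742, 0.4146, 0.3112)
After 3 days: (0.2741, 0.4145, 0.3113)
P(in High after 3 days) = 0.2741

0.2741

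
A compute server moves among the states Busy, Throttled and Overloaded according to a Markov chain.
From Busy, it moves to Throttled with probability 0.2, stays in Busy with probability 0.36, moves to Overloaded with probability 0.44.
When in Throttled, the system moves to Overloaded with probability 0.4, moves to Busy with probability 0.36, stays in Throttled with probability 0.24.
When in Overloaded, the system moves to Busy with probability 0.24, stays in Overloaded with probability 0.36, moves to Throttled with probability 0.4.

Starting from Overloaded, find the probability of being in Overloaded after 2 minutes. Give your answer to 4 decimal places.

Sum over the intermediate state after 1 minute:
P = P(Overloaded→Busy)·P(Busy→Overloaded) + P(Overloaded→Throttled)·P(Throttled→Overloaded) + P(Overloaded→Overloaded)·P(Overloaded→Overloaded)
  = 0.24×0.44 + 0.4×0.4 + 0.36×0.36
  = 0.1056 + 0.1600 + 0.1296 = 0.3952

0.3952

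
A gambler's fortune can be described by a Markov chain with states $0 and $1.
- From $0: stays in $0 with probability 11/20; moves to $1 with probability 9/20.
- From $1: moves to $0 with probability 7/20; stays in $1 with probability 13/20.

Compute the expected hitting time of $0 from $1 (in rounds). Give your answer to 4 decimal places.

Let t(s) be the expected number of rounds to first reach $0 from state s, with t($0) = 0. Conditioning on the first round:
t($1) = 1 + 0.65·t($1)
Solving: t($1) = 2.8571.
Expected rounds from $1 to $0: 2.8571.

2.8571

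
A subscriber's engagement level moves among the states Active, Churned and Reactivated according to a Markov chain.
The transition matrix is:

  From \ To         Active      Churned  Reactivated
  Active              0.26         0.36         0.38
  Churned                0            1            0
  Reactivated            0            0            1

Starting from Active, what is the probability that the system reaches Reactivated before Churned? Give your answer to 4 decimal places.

0.5135

Let h(s) be the probability of absorption at Reactivated starting from transient state s. Then h(Reactivated) = 1 and h(Churned) = 0. By first-step analysis:
h(Active) = 0.26·h(Active) + 0.36·0 + 0.38·1
Solving: h(Active) = 0.5135.
Starting from Active, the probability is 0.5135.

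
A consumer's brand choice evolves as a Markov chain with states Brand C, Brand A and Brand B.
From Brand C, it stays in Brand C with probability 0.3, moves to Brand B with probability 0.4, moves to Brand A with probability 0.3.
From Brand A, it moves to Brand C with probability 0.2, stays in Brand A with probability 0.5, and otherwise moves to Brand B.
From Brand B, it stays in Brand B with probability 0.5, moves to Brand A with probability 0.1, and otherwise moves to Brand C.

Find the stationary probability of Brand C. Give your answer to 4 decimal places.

Let the stationary distribution be π with π = πP and π_1 + π_2 + π_3 = 1.
π_1 = 0.3·π_1 + 0.2·π_2 + 0.4·π_3
π_2 = 0.3·π_1 + 0.5·π_2 + 0.1·π_3
Solving with the normalization constraint gives π = (0.3143, 0.2714, 0.4143).
So the stationary probability of Brand C is 0.3143.

0.3143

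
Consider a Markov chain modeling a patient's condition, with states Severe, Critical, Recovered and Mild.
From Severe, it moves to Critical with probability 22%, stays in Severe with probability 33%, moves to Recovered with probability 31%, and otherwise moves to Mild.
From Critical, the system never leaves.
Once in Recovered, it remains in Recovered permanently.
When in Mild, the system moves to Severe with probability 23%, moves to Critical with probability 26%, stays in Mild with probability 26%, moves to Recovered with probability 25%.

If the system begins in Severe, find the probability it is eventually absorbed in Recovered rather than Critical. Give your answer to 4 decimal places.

Let h(s) be the probability of absorption at Recovered starting from transient state s. Then h(Recovered) = 1 and h(Critical) = 0. By first-step analysis:
h(Severe) = 0.33·h(Severe) + 0.22·0 + 0.31·1 + 0.14·h(Mild)
h(Mild) = 0.23·h(Severe) + 0.26·0 + 0.25·1 + 0.26·h(Mild)
Solving: h(Severe) = 0.5703, h(Mild) = 0.5151.
Starting from Severe, the probability is 0.5703.

0.5703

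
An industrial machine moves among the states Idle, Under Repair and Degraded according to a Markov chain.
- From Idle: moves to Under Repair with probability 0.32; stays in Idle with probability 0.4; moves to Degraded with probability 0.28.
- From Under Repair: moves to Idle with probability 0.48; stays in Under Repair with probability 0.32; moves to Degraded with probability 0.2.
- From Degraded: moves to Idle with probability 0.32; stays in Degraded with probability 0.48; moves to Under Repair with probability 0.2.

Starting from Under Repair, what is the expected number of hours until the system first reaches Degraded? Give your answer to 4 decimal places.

4.2453

Let t(s) be the expected number of hours to first reach Degraded from state s, with t(Degraded) = 0. Conditioning on the first hour:
t(Idle) = 1 + 0.4·t(Idle) + 0.32·t(Under Repair)
t(Under Repair) = 1 + 0.48·t(Idle) + 0.32·t(Under Repair)
Solving: t(Idle) = 3.9308, t(Under Repair) = 4.2453.
Expected hours from Under Repair to Degraded: 4.2453.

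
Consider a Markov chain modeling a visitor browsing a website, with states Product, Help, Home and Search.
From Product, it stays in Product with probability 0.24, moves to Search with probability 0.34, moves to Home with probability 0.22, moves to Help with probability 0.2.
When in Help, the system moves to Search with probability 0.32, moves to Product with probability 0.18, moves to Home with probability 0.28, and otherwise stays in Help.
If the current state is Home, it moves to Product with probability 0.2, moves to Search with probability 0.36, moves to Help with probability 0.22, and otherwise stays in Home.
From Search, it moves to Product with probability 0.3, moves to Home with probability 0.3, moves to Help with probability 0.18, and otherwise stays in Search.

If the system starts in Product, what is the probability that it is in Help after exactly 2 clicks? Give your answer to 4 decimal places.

Propagate the distribution vector 2 clicks from Product.
After 0 clicks: (1.0000, 0.0000, 0.0000, 0.0000)
After 1 click: (0.2400, 0.2000, 0.2200, 0.3400)
After 2 clicks: (0.2396, 0.2016, 0.2592, 0.2996)
P(in Help after 2 clicks) = 0.2016

0.2016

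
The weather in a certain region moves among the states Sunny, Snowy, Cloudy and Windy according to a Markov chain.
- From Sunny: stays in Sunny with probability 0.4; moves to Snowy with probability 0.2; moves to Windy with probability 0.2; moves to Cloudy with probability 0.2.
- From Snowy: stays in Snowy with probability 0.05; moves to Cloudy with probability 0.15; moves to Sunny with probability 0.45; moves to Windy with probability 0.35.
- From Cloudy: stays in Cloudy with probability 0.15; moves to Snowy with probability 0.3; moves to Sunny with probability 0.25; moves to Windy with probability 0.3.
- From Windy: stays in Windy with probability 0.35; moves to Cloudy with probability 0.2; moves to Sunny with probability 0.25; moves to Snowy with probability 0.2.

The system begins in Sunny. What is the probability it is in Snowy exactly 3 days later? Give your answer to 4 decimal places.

Propagate the distribution vector 3 days from Sunny.
After 0 days: (1.0000, 0.0000, 0.0000, 0.0000)
After 1 day: (0.4000, 0.2000, 0.2000, 0.2000)
After 2 days: (0.3500, 0.1900, 0.1800, 0.2800)
After 3 days: (0.3405, 0.1895, 0.1815, 0.2885)
P(in Snowy after 3 days) = 0.1895

0.1895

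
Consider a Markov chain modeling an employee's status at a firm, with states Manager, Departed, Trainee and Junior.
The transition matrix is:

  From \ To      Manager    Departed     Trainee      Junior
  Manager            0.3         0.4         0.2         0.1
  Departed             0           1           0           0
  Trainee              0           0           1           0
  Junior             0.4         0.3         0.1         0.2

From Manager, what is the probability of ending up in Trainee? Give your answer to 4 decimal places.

Let h(s) be the probability of absorption at Trainee starting from transient state s. Then h(Trainee) = 1 and h(Departed) = 0. By first-step analysis:
h(Manager) = 0.3·h(Manager) + 0.4·0 + 0.2·1 + 0.1·h(Junior)
h(Junior) = 0.4·h(Manager) + 0.3·0 + 0.1·1 + 0.2·h(Junior)
Solving: h(Manager) = 0.3269, h(Junior) = 0.2885.
Starting from Manager, the probability is 0.3269.

0.3269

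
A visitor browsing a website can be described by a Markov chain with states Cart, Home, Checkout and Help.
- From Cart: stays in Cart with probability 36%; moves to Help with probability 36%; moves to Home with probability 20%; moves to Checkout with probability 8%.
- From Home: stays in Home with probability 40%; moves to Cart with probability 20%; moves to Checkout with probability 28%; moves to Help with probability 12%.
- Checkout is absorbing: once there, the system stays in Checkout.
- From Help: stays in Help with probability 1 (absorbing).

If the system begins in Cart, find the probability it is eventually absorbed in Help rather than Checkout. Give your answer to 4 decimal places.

0.6977

Let h(s) be the probability of absorption at Help starting from transient state s. Then h(Help) = 1 and h(Checkout) = 0. By first-step analysis:
h(Cart) = 0.36·h(Cart) + 0.2·h(Home) + 0.08·0 + 0.36·1
h(Home) = 0.2·h(Cart) + 0.4·h(Home) + 0.28·0 + 0.12·1
Solving: h(Cart) = 0.6977, h(Home) = 0.4326.
Starting from Cart, the probability is 0.6977.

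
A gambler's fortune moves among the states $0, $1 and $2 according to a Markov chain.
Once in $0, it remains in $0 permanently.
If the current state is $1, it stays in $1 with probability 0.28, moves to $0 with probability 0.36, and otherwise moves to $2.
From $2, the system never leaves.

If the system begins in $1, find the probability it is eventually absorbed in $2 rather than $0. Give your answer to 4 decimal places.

Let h(s) be the probability of absorption at $2 starting from transient state s. Then h($2) = 1 and h($0) = 0. By first-step analysis:
h($1) = 0.36·0 + 0.28·h($1) + 0.36·1
Solving: h($1) = 0.5000.
Starting from $1, the probability is 0.5000.

0.5000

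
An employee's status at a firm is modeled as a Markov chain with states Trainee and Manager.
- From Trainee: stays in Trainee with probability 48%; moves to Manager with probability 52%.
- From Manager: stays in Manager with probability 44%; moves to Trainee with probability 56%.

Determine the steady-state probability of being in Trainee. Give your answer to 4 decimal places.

0.5185

Let the stationary distribution be π with π = πP and π_1 + π_2 = 1.
π_1 = 0.48·π_1 + 0.56·π_2
Solving with the normalization constraint gives π = (0.5185, 0.4815).
So the stationary probability of Trainee is 0.5185.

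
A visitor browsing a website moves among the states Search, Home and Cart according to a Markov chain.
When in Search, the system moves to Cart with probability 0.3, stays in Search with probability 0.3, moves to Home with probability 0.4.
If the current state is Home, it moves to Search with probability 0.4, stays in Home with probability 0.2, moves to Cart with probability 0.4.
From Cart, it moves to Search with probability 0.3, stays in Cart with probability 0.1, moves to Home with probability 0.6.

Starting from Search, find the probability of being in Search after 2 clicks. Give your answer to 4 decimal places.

0.3400

Sum over the intermediate state after 1 click:
P = P(Search→Search)·P(Search→Search) + P(Search→Home)·P(Home→Search) + P(Search→Cart)·P(Cart→Search)
  = 0.3×0.3 + 0.4×0.4 + 0.3×0.3
  = 0.0900 + 0.1600 + 0.0900 = 0.3400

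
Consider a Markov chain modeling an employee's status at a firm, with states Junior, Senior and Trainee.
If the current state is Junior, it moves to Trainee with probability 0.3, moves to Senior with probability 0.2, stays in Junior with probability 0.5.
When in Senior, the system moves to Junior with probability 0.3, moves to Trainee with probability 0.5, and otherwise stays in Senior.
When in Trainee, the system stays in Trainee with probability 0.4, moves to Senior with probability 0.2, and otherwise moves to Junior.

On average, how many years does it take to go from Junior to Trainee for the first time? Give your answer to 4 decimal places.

2.9412

Let t(s) be the expected number of years to first reach Trainee from state s, with t(Trainee) = 0. Conditioning on the first year:
t(Junior) = 1 + 0.5·t(Junior) + 0.2·t(Senior)
t(Senior) = 1 + 0.3·t(Junior) + 0.2·t(Senior)
Solving: t(Junior) = 2.9412, t(Senior) = 2.3529.
Expected years from Junior to Trainee: 2.9412.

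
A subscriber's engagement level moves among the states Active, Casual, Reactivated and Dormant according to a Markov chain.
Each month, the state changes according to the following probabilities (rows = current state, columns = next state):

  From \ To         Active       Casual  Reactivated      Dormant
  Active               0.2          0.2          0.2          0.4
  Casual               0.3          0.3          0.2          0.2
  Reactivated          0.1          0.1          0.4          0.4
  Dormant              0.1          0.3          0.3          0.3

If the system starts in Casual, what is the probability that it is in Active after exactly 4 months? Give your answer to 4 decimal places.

0.1623

Propagate the distribution vector 4 months from Casual.
After 0 months: (0.0000, 1.0000, 0.0000, 0.0000)
After 1 month: (0.3000, 0.3000, 0.2000, 0.2000)
After 2 months: (0.1900, 0.2300, 0.2600, 0.3200)
After 3 months: (0.1650, 0.2290, 0.2840, 0.3220)
After 4 months: (0.1623, 0.2267, 0.2890, 0.3220)
P(in Active after 4 months) = 0.1623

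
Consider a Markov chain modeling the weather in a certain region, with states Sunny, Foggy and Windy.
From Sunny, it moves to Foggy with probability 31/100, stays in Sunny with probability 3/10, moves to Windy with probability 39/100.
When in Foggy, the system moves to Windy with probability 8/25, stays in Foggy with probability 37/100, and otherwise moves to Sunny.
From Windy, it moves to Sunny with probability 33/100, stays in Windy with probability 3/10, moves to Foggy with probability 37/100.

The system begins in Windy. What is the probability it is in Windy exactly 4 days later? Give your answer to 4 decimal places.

Propagate the distribution vector 4 days from Windy.
After 0 days: (0.0000, 0.0000, 1.0000)
After 1 day: (0.3300, 0.3700, 0.3000)
After 2 days: (0.3127, 0.3502, 0.3371)
After 3 days: (0.3136, 0.3512, 0.3351)
After 4 days: (0.3136, 0.3512, 0.3353)
P(in Windy after 4 days) = 0.3353

0.3353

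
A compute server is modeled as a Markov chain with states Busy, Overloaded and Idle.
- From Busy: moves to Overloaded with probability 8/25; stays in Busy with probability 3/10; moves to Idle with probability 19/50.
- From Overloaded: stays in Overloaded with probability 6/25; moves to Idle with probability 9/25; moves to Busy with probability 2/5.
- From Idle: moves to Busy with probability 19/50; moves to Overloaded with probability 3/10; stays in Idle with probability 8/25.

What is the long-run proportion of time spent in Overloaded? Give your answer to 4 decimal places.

0.2898

Let the stationary distribution be π with π = πP and π_1 + π_2 + π_3 = 1.
π_1 = 0.3·π_1 + 0.4·π_2 + 0.38·π_3
π_2 = 0.32·π_1 + 0.24·π_2 + 0.3·π_3
Solving with the normalization constraint gives π = (0.3572, 0.2898, 0.3530).
So the stationary probability of Overloaded is 0.2898.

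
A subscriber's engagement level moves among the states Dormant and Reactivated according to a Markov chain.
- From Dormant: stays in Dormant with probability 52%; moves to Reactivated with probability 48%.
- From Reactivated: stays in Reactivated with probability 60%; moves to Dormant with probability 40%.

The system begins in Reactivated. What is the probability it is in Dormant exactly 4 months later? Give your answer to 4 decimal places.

Propagate the distribution vector 4 months from Reactivated.
After 0 months: (0.0000, 1.0000)
After 1 month: (0.4000, 0.6000)
After 2 months: (0.4480, 0.5520)
After 3 months: (0.4538, 0.5462)
After 4 months: (0.4545, 0.5455)
P(in Dormant after 4 months) = 0.4545

0.4545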